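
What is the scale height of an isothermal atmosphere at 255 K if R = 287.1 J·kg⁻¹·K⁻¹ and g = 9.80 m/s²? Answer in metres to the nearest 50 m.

H ≈ 7450 m

The scale height of an isothermal atmosphere is H = RT/g.
H = 287.1 × 255 / 9.80 = 73210/9.80 = 7470.4 m.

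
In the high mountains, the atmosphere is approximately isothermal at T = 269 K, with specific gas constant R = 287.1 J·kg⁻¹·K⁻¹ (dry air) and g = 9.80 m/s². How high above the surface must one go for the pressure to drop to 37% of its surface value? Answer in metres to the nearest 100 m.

Scale height: H = RT/g = 287.1 × 269 / 9.80 = 7880.6 m.
Set P/P₀ = exp(−z/H) = 0.37, so z = −H ln(0.37).
−ln(0.37) = 0.99425; z = 7880.6 × 0.99425 = 7835.3 m.

z ≈ 7800 m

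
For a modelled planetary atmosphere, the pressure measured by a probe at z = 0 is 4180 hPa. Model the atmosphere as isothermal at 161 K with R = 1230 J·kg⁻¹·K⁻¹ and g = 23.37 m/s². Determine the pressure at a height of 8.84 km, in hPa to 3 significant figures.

Scale height: H = RT/g = 1230 × 161 / 23.37 = 8473.7 m.
Barometric formula: P = P₀ exp(−z/H).
z/H = 8840.0/8473.7 = 1.0432; exp(−1.0432) = 0.35233.
P = 4180 × 0.35233 = 1472.7 hPa.

P ≈ 1470 hPa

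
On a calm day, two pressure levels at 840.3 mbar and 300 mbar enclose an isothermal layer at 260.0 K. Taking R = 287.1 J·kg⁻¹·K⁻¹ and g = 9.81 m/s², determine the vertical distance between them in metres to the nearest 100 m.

Δz ≈ 7800 m

Hypsometric equation: Δz = (R T̄/g) ln(P₁/P₂).
R T̄/g = 287.1 × 260.0 / 9.81 = 7609.2 m.
ln(840.3/300) = ln(2.8010) = 1.0300.
Δz = 7609.2 × 1.0300 = 7837.5 m.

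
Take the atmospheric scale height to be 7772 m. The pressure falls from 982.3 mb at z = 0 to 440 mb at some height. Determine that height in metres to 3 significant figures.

Invert the barometric formula: z = H ln(P₀/P).
P₀/P = 982.3/440 = 2.2325; ln(2.2325) = 0.80312.
z = 7772.0 × 0.80312 = 6241.8 m.

z ≈ 6240 m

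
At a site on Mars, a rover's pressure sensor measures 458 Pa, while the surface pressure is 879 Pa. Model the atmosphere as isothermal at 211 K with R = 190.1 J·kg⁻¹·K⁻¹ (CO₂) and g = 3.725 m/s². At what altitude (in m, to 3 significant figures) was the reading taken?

Scale height: H = RT/g = 190.1 × 211 / 3.725 = 10768 m.
Invert the barometric formula: z = H ln(P₀/P).
P₀/P = 879/458 = 1.9192; ln(1.9192) = 0.65191.
z = 10768 × 0.65191 = 7019.8 m.

z ≈ 7020 m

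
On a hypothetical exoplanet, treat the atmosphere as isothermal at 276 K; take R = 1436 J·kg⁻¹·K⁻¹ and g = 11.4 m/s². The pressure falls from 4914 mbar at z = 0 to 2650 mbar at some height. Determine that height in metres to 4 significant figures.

Scale height: H = RT/g = 1436 × 276 / 11.4 = 34766 m.
Invert the barometric formula: z = H ln(P₀/P).
P₀/P = 4914/2650 = 1.8543; ln(1.8543) = 0.61751.
z = 34766 × 0.61751 = 21468 m.

z ≈ 21470 m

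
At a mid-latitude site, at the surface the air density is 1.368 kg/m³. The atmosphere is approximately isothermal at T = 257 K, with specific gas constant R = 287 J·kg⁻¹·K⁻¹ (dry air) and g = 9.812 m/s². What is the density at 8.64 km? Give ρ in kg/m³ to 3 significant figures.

Scale height: H = RT/g = 287 × 257 / 9.812 = 7517.2 m.
In an isothermal atmosphere, density decays like pressure: ρ = ρ₀ exp(−z/H).
z/H = 8640.0/7517.2 = 1.1494; exp(−1.1494) = 0.31683.
ρ = 1.368 × 0.31683 = 0.43342 kg/m³.

ρ ≈ 0.433 kg/m³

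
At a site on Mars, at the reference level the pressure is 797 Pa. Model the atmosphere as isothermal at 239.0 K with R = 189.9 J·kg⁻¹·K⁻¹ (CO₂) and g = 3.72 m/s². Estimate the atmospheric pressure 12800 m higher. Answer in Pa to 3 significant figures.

Scale height: H = RT/g = 189.9 × 239.0 / 3.72 = 12201 m.
Barometric formula: P = P₀ exp(−z/H).
z/H = 12800/12201 = 1.0491; exp(−1.0491) = 0.35025.
P = 797 × 0.35025 = 279.15 Pa.

P ≈ 279 Pa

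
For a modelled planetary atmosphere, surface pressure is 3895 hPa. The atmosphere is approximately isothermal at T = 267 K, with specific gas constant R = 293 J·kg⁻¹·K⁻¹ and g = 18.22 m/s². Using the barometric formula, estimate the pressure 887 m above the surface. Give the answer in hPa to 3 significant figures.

Scale height: H = RT/g = 293 × 267 / 18.22 = 4293.7 m.
Barometric formula: P = P₀ exp(−z/H).
z/H = 887.00/4293.7 = 0.20658; exp(−0.20658) = 0.81336.
P = 3895 × 0.81336 = 3168.0 hPa.

P ≈ 3170 hPa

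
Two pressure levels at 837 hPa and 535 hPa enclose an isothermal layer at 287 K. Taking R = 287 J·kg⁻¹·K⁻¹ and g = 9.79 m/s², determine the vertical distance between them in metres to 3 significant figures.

Hypsometric equation: Δz = (R T̄/g) ln(P₁/P₂).
R T̄/g = 287 × 287 / 9.79 = 8413.6 m.
ln(837/535) = ln(1.5645) = 0.44757.
Δz = 8413.6 × 0.44757 = 3765.7 m.

Δz ≈ 3770 m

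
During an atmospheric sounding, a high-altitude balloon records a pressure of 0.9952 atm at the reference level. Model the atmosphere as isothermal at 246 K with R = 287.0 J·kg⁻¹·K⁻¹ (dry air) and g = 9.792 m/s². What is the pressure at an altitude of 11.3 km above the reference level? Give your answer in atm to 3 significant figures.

Scale height: H = RT/g = 287.0 × 246 / 9.792 = 7210.2 m.
Barometric formula: P = P₀ exp(−z/H).
z/H = 11300/7210.2 = 1.5672; exp(−1.5672) = 0.20863.
P = 0.9952 × 0.20863 = 0.20763 atm.

P ≈ 0.208 atm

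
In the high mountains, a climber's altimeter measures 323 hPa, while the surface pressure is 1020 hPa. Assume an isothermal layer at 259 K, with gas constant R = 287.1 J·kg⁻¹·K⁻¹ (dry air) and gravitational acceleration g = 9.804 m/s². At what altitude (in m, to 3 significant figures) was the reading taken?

Scale height: H = RT/g = 287.1 × 259 / 9.804 = 7584.5 m.
Invert the barometric formula: z = H ln(P₀/P).
P₀/P = 1020/323 = 3.1579; ln(3.1579) = 1.1499.
z = 7584.5 × 1.1499 = 8721.4 m.

z ≈ 8720 m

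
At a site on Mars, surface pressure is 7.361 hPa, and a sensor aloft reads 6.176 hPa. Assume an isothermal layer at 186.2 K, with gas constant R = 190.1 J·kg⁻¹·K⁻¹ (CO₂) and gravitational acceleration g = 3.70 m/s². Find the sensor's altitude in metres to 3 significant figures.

Scale height: H = RT/g = 190.1 × 186.2 / 3.70 = 9566.7 m.
Invert the barometric formula: z = H ln(P₀/P).
P₀/P = 7.361/6.176 = 1.1919; ln(1.1919) = 0.17555.
z = 9566.7 × 0.17555 = 1679.4 m.

z ≈ 1680 m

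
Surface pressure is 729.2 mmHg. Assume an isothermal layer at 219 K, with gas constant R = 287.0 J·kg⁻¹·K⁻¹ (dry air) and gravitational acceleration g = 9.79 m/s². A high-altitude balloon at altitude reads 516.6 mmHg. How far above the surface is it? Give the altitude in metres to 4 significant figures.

Scale height: H = RT/g = 287.0 × 219 / 9.79 = 6420.1 m.
Invert the barometric formula: z = H ln(P₀/P).
P₀/P = 729.2/516.6 = 1.4115; ln(1.4115) = 0.34465.
z = 6420.1 × 0.34465 = 2212.7 m.

z ≈ 2213 m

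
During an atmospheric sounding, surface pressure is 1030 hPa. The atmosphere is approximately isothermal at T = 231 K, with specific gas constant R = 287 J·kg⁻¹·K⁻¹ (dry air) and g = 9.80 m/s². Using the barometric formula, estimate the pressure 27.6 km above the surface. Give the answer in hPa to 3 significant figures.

Scale height: H = RT/g = 287 × 231 / 9.80 = 6765.0 m.
Barometric formula: P = P₀ exp(−z/H).
z/H = 27600/6765.0 = 4.0798; exp(−4.0798) = 0.016911.
P = 1030 × 0.016911 = 17.418 hPa.

P ≈ 17.4 hPa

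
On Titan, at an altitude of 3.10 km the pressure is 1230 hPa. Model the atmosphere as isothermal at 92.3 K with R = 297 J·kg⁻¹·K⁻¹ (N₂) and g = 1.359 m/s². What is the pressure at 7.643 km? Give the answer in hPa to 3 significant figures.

P ≈ 982 hPa

Scale height: H = RT/g = 297 × 92.3 / 1.359 = 20172 m.
Between two levels, P₂ = P₁ exp(−Δz/H) with Δz = z₂ − z₁.
Δz = 7643.0 − 3100.0 = 4543.0 m; Δz/H = 4543.0/20172 = 0.22521.
P₂ = 1230 × exp(−0.22521) = 1230 × 0.79835 = 981.97 hPa.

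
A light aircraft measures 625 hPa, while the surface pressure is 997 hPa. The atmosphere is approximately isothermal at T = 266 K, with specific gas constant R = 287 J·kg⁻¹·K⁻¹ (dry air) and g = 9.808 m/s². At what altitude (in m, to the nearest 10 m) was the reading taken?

Scale height: H = RT/g = 287 × 266 / 9.808 = 7783.6 m.
Invert the barometric formula: z = H ln(P₀/P).
P₀/P = 997/625 = 1.5952; ln(1.5952) = 0.46700.
z = 7783.6 × 0.46700 = 3634.9 m.

z ≈ 3630 m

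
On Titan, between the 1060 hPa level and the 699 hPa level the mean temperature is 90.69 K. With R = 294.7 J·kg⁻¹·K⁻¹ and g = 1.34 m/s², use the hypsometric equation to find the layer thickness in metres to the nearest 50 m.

Δz ≈ 8300 m

Hypsometric equation: Δz = (R T̄/g) ln(P₁/P₂).
R T̄/g = 294.7 × 90.69 / 1.34 = 19945 m.
ln(1060/699) = ln(1.5165) = 0.41641.
Δz = 19945 × 0.41641 = 8305.3 m.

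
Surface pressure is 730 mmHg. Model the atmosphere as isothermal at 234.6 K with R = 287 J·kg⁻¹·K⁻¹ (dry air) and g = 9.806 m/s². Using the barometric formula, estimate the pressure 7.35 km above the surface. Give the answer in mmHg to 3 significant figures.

P ≈ 250 mmHg

Scale height: H = RT/g = 287 × 234.6 / 9.806 = 6866.2 m.
Barometric formula: P = P₀ exp(−z/H).
z/H = 7350.0/6866.2 = 1.0705; exp(−1.0705) = 0.34284.
P = 730 × 0.34284 = 250.27 mmHg.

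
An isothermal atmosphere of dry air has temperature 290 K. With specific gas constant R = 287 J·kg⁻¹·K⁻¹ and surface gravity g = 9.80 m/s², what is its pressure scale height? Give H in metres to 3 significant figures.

The scale height of an isothermal atmosphere is H = RT/g.
H = 287 × 290 / 9.80 = 83230/9.80 = 8492.9 m.

H ≈ 8490 m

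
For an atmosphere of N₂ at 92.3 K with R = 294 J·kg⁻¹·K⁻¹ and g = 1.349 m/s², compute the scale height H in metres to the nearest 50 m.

H ≈ 20100 m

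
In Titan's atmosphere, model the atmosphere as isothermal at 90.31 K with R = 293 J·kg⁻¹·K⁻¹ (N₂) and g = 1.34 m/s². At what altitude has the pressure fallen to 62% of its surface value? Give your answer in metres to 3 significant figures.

z ≈ 9440 m

Scale height: H = RT/g = 293 × 90.31 / 1.34 = 19747 m.
Set P/P₀ = exp(−z/H) = 0.62, so z = −H ln(0.62).
−ln(0.62) = 0.47804; z = 19747 × 0.47804 = 9439.9 m.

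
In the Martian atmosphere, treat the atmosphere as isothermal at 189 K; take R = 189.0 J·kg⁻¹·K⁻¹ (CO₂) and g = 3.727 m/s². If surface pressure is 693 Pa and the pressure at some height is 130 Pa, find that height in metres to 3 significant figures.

Scale height: H = RT/g = 189.0 × 189 / 3.727 = 9584.4 m.
Invert the barometric formula: z = H ln(P₀/P).
P₀/P = 693/130 = 5.3308; ln(5.3308) = 1.6735.
z = 9584.4 × 1.6735 = 16039 m.

z ≈ 16000 m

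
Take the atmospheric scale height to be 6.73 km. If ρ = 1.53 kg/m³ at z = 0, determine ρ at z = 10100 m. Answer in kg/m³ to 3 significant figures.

In an isothermal atmosphere, density decays like pressure: ρ = ρ₀ exp(−z/H).
z/H = 10100/6730.0 = 1.5007; exp(−1.5007) = 0.22297.
ρ = 1.53 × 0.22297 = 0.34114 kg/m³.

ρ ≈ 0.341 kg/m³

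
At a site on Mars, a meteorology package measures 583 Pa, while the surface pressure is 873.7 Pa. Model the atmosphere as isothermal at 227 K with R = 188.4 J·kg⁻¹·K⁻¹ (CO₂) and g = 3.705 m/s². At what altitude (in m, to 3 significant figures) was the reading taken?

Scale height: H = RT/g = 188.4 × 227 / 3.705 = 11543 m.
Invert the barometric formula: z = H ln(P₀/P).
P₀/P = 873.7/583 = 1.4986; ln(1.4986) = 0.40453.
z = 11543 × 0.40453 = 4669.5 m.

z ≈ 4670 m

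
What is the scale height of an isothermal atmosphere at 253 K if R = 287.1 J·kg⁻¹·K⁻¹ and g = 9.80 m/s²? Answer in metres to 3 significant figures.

The scale height of an isothermal atmosphere is H = RT/g.
H = 287.1 × 253 / 9.80 = 72636/9.80 = 7411.8 m.

H ≈ 7410 m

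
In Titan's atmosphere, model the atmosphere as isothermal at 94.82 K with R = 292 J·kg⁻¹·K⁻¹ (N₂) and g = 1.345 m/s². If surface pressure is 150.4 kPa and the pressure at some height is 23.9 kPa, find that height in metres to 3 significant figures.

Scale height: H = RT/g = 292 × 94.82 / 1.345 = 20585 m.
Invert the barometric formula: z = H ln(P₀/P).
P₀/P = 150.4/23.9 = 6.2929; ln(6.2929) = 1.8394.
z = 20585 × 1.8394 = 37864 m.

z ≈ 37900 m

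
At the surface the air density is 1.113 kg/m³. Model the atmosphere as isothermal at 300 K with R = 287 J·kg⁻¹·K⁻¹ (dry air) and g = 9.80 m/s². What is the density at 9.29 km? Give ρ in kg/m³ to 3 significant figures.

Scale height: H = RT/g = 287 × 300 / 9.80 = 8785.7 m.
In an isothermal atmosphere, density decays like pressure: ρ = ρ₀ exp(−z/H).
z/H = 9290.0/8785.7 = 1.0574; exp(−1.0574) = 0.34736.
ρ = 1.113 × 0.34736 = 0.38661 kg/m³.

ρ ≈ 0.387 kg/m³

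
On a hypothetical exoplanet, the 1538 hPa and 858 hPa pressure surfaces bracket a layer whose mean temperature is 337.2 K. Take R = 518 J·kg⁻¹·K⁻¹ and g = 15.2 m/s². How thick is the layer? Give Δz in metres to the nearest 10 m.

Hypsometric equation: Δz = (R T̄/g) ln(P₁/P₂).
R T̄/g = 518 × 337.2 / 15.2 = 11491 m.
ln(1538/858) = ln(1.7925) = 0.58361.
Δz = 11491 × 0.58361 = 6706.3 m.

Δz ≈ 6710 m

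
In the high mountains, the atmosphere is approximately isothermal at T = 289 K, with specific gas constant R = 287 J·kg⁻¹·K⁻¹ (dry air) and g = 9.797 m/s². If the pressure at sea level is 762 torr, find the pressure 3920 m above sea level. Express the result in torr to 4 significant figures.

P ≈ 479.6 torr

Scale height: H = RT/g = 287 × 289 / 9.797 = 8466.2 m.
Barometric formula: P = P₀ exp(−z/H).
z/H = 3920.0/8466.2 = 0.46302; exp(−0.46302) = 0.62938.
P = 762 × 0.62938 = 479.59 torr.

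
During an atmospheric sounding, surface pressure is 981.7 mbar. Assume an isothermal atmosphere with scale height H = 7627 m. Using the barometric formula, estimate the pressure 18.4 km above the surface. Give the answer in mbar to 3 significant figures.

Barometric formula: P = P₀ exp(−z/H).
z/H = 18400/7627.0 = 2.4125; exp(−2.4125) = 0.089591.
P = 981.7 × 0.089591 = 87.951 mbar.

P ≈ 88.0 mbar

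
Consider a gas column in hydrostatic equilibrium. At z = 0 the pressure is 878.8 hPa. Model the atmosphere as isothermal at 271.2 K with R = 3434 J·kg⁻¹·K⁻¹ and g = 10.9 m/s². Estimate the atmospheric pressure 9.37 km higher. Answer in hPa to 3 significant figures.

Scale height: H = RT/g = 3434 × 271.2 / 10.9 = 85440 m.
Barometric formula: P = P₀ exp(−z/H).
z/H = 9370.0/85440 = 0.10967; exp(−0.10967) = 0.89613.
P = 878.8 × 0.89613 = 787.52 hPa.

P ≈ 788 hPa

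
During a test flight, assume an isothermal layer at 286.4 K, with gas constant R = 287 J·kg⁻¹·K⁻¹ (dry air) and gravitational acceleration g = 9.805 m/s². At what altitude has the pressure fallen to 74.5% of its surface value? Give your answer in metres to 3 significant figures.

Scale height: H = RT/g = 287 × 286.4 / 9.805 = 8383.2 m.
Set P/P₀ = exp(−z/H) = 0.745, so z = −H ln(0.745).
−ln(0.745) = 0.29437; z = 8383.2 × 0.29437 = 2467.8 m.

z ≈ 2470 m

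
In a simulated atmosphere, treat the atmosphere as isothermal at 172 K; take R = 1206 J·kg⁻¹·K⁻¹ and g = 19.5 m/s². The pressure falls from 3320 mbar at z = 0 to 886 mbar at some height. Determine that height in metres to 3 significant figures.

Scale height: H = RT/g = 1206 × 172 / 19.5 = 10638 m.
Invert the barometric formula: z = H ln(P₀/P).
P₀/P = 3320/886 = 3.7472; ln(3.7472) = 1.3210.
z = 10638 × 1.3210 = 14053 m.

z ≈ 14100 m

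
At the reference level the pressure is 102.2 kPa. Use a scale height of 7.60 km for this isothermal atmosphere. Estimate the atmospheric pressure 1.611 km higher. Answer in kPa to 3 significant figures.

P ≈ 82.7 kPa

Barometric formula: P = P₀ exp(−z/H).
z/H = 1611.0/7600.0 = 0.21197; exp(−0.21197) = 0.80899.
P = 102.2 × 0.80899 = 82.679 kPa.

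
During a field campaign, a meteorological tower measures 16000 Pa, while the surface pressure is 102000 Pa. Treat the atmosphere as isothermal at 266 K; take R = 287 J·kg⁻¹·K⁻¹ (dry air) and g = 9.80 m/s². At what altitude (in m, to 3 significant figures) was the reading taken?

Scale height: H = RT/g = 287 × 266 / 9.80 = 7790.0 m.
Invert the barometric formula: z = H ln(P₀/P).
P₀/P = 102000/16000 = 6.3750; ln(6.3750) = 1.8524.
z = 7790.0 × 1.8524 = 14430 m.

z ≈ 14400 m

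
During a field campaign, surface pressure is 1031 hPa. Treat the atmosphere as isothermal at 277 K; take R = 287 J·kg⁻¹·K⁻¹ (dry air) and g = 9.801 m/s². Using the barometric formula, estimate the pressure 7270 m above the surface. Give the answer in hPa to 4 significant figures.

Scale height: H = RT/g = 287 × 277 / 9.801 = 8111.3 m.
Barometric formula: P = P₀ exp(−z/H).
z/H = 7270.0/8111.3 = 0.89628; exp(−0.89628) = 0.40808.
P = 1031 × 0.40808 = 420.73 hPa.

P ≈ 420.7 hPa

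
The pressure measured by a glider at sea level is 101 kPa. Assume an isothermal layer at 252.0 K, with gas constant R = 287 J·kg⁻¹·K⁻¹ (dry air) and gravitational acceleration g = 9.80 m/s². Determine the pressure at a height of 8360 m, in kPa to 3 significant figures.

Scale height: H = RT/g = 287 × 252.0 / 9.80 = 7380.0 m.
Barometric formula: P = P₀ exp(−z/H).
z/H = 8360.0/7380.0 = 1.1328; exp(−1.1328) = 0.32213.
P = 101 × 0.32213 = 32.535 kPa.

P ≈ 32.5 kPa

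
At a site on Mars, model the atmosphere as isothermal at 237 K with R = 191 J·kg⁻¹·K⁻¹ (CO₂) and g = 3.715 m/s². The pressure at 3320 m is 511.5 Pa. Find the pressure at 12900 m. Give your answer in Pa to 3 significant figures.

P ≈ 233 Pa

Scale height: H = RT/g = 191 × 237 / 3.715 = 12185 m.
Between two levels, P₂ = P₁ exp(−Δz/H) with Δz = z₂ − z₁.
Δz = 12900 − 3320.0 = 9580.0 m; Δz/H = 9580.0/12185 = 0.78621.
P₂ = 511.5 × exp(−0.78621) = 511.5 × 0.45557 = 233.02 Pa.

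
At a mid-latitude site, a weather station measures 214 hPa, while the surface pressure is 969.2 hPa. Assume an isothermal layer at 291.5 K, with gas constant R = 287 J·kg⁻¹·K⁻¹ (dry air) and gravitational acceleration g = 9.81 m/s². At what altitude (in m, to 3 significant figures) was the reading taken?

z ≈ 12900 m

Scale height: H = RT/g = 287 × 291.5 / 9.81 = 8528.1 m.
Invert the barometric formula: z = H ln(P₀/P).
P₀/P = 969.2/214 = 4.5290; ln(4.5290) = 1.5105.
z = 8528.1 × 1.5105 = 12882 m.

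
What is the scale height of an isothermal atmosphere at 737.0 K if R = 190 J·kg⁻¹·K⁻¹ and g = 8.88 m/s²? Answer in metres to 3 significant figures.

The scale height of an isothermal atmosphere is H = RT/g.
H = 190 × 737.0 / 8.88 = 140030/8.88 = 15769 m.

H ≈ 15800 m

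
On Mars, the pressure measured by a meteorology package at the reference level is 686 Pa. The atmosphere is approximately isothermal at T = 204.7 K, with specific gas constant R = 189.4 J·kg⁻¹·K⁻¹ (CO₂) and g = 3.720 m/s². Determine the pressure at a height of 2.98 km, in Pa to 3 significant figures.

P ≈ 515 Pa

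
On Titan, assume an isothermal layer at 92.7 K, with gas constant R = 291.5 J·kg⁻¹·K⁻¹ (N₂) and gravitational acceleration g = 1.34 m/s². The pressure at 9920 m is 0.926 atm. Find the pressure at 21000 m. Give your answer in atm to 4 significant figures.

P ≈ 0.5346 atm

Scale height: H = RT/g = 291.5 × 92.7 / 1.34 = 20166 m.
Between two levels, P₂ = P₁ exp(−Δz/H) with Δz = z₂ − z₁.
Δz = 21000 − 9920.0 = 11080 m; Δz/H = 11080/20166 = 0.54944.
P₂ = 0.926 × exp(−0.54944) = 0.926 × 0.57727 = 0.53455 atm.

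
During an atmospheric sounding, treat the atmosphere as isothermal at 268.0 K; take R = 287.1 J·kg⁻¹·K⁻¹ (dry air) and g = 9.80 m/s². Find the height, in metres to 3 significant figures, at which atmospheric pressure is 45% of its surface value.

Scale height: H = RT/g = 287.1 × 268.0 / 9.80 = 7851.3 m.
Set P/P₀ = exp(−z/H) = 0.45, so z = −H ln(0.45).
−ln(0.45) = 0.79851; z = 7851.3 × 0.79851 = 6269.3 m.

z ≈ 6270 m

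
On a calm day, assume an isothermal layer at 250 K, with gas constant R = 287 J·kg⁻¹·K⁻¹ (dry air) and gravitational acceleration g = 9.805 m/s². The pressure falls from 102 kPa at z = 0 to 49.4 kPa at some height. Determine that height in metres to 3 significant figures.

z ≈ 5310 m

Scale height: H = RT/g = 287 × 250 / 9.805 = 7317.7 m.
Invert the barometric formula: z = H ln(P₀/P).
P₀/P = 102/49.4 = 2.0648; ln(2.0648) = 0.72503.
z = 7317.7 × 0.72503 = 5305.6 m.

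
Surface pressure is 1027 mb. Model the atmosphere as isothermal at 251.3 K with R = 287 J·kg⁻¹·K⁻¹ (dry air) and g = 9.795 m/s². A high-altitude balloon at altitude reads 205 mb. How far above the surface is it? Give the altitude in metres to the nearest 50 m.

z ≈ 11850 m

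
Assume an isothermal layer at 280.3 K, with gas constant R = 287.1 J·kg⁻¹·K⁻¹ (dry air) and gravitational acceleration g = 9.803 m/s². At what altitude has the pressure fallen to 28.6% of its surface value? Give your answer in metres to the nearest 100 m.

Scale height: H = RT/g = 287.1 × 280.3 / 9.803 = 8209.1 m.
Set P/P₀ = exp(−z/H) = 0.286, so z = −H ln(0.286).
−ln(0.286) = 1.2518; z = 8209.1 × 1.2518 = 10276 m.

z ≈ 10300 m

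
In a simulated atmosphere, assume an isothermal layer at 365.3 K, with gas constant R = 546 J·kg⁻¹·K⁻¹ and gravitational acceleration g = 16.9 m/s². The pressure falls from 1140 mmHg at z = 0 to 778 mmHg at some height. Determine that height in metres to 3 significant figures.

z ≈ 4510 m

Scale height: H = RT/g = 546 × 365.3 / 16.9 = 11802 m.
Invert the barometric formula: z = H ln(P₀/P).
P₀/P = 1140/778 = 1.4653; ln(1.4653) = 0.38206.
z = 11802 × 0.38206 = 4509.1 m.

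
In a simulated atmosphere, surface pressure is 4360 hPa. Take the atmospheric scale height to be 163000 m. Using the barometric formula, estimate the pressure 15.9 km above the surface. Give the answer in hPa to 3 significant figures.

P ≈ 3950 hPa

Barometric formula: P = P₀ exp(−z/H).
z/H = 15900/163000 = 0.097546; exp(−0.097546) = 0.90706.
P = 4360 × 0.90706 = 3954.8 hPa.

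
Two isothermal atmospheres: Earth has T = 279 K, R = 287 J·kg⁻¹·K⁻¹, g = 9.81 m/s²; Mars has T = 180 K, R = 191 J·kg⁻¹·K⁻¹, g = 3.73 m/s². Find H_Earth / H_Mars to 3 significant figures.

H = RT/g for each body.
H_Earth = 287 × 279 / 9.81 = 8162.4 m.
H_Mars = 191 × 180 / 3.73 = 9217.2 m.
H_Earth/H_Mars = 8162.4/9217.2 = 0.88556.

H_Earth/H_Mars ≈ 0.886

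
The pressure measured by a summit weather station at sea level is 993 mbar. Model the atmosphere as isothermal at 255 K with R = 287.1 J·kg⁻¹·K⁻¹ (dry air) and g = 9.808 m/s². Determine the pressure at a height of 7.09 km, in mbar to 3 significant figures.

Scale height: H = RT/g = 287.1 × 255 / 9.808 = 7464.4 m.
Barometric formula: P = P₀ exp(−z/H).
z/H = 7090.0/7464.4 = 0.94984; exp(−0.94984) = 0.38680.
P = 993 × 0.38680 = 384.09 mbar.

P ≈ 384 mbar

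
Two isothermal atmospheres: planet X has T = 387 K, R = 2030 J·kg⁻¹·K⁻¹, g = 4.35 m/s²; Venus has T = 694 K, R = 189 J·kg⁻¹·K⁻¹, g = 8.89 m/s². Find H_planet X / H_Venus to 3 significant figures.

H_planet X/H_Venus ≈ 12.2

H = RT/g for each body.
H_planet X = 2030 × 387 / 4.35 = 180600 m.
H_Venus = 189 × 694 / 8.89 = 14754 m.
H_planet X/H_Venus = 180600/14754 = 12.241.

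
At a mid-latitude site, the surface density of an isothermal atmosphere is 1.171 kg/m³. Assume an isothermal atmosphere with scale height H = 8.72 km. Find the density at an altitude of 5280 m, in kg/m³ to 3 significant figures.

In an isothermal atmosphere, density decays like pressure: ρ = ρ₀ exp(−z/H).
z/H = 5280.0/8720.0 = 0.60550; exp(−0.60550) = 0.54580.
ρ = 1.171 × 0.54580 = 0.63913 kg/m³.

ρ ≈ 0.639 kg/m³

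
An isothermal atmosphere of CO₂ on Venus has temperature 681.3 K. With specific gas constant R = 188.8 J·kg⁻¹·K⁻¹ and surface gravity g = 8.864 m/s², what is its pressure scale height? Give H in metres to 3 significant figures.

H ≈ 14500 m

The scale height of an isothermal atmosphere is H = RT/g.
H = 188.8 × 681.3 / 8.864 = 128630/8.864 = 14512 m.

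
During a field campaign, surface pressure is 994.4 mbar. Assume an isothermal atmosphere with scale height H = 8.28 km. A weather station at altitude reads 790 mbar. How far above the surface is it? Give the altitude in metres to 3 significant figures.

z ≈ 1910 m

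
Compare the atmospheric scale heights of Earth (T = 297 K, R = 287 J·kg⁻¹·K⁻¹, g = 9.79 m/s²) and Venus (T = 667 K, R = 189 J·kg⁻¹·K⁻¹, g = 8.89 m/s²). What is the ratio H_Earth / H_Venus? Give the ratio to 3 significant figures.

H = RT/g for each body.
H_Earth = 287 × 297 / 9.79 = 8706.7 m.
H_Venus = 189 × 667 / 8.89 = 14180 m.
H_Earth/H_Venus = 8706.7/14180 = 0.61401.

H_Earth/H_Venus ≈ 0.614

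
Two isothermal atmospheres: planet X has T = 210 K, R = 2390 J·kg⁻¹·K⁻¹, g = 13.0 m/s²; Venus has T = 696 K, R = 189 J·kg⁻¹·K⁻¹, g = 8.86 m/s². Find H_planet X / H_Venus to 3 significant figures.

H_planet X/H_Venus ≈ 2.60

H = RT/g for each body.
H_planet X = 2390 × 210 / 13.0 = 38608 m.
H_Venus = 189 × 696 / 8.86 = 14847 m.
H_planet X/H_Venus = 38608/14847 = 2.6004.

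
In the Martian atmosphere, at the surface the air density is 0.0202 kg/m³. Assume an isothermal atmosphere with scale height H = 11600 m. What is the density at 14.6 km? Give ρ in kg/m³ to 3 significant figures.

ρ ≈ 0.00574 kg/m³

In an isothermal atmosphere, density decays like pressure: ρ = ρ₀ exp(−z/H).
z/H = 14600/11600 = 1.2586; exp(−1.2586) = 0.28405.
ρ = 0.0202 × 0.28405 = 0.0057378 kg/m³.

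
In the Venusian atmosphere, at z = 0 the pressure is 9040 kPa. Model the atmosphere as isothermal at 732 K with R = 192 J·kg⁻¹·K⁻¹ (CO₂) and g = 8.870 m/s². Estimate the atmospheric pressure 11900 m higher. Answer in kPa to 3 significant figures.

P ≈ 4270 kPa

Scale height: H = RT/g = 192 × 732 / 8.870 = 15845 m.
Barometric formula: P = P₀ exp(−z/H).
z/H = 11900/15845 = 0.75103; exp(−0.75103) = 0.47188.
P = 9040 × 0.47188 = 4265.8 kPa.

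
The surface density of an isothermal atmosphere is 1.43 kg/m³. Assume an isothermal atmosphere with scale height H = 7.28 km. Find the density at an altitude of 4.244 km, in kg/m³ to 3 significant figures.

ρ ≈ 0.798 kg/m³

In an isothermal atmosphere, density decays like pressure: ρ = ρ₀ exp(−z/H).
z/H = 4244.0/7280.0 = 0.58297; exp(−0.58297) = 0.55824.
ρ = 1.43 × 0.55824 = 0.79828 kg/m³.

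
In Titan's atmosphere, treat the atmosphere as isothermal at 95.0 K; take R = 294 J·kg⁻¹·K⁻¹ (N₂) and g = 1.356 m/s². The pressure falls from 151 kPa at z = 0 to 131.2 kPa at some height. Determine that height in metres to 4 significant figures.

Scale height: H = RT/g = 294 × 95.0 / 1.356 = 20597 m.
Invert the barometric formula: z = H ln(P₀/P).
P₀/P = 151/131.2 = 1.1509; ln(1.1509) = 0.14054.
z = 20597 × 0.14054 = 2894.7 m.

z ≈ 2895 m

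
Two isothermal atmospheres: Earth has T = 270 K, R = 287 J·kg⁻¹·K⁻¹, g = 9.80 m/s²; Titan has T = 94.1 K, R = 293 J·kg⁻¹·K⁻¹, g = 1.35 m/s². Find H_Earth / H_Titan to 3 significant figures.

H_Earth/H_Titan ≈ 0.387

H = RT/g for each body.
H_Earth = 287 × 270 / 9.80 = 7907.1 m.
H_Titan = 293 × 94.1 / 1.35 = 20423 m.
H_Earth/H_Titan = 7907.1/20423 = 0.38717.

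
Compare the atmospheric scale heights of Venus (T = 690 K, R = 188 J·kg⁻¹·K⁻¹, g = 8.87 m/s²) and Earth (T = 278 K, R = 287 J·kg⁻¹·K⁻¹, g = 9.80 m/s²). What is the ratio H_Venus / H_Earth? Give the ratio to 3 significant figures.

H_Venus/H_Earth ≈ 1.80

H = RT/g for each body.
H_Venus = 188 × 690 / 8.87 = 14625 m.
H_Earth = 287 × 278 / 9.80 = 8141.4 m.
H_Venus/H_Earth = 14625/8141.4 = 1.7964.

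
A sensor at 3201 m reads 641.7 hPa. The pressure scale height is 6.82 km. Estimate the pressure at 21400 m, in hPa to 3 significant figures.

Between two levels, P₂ = P₁ exp(−Δz/H) with Δz = z₂ − z₁.
Δz = 21400 − 3201.0 = 18199 m; Δz/H = 18199/6820.0 = 2.6685.
P₂ = 641.7 × exp(−2.6685) = 641.7 × 0.069356 = 44.506 hPa.

P ≈ 44.5 hPa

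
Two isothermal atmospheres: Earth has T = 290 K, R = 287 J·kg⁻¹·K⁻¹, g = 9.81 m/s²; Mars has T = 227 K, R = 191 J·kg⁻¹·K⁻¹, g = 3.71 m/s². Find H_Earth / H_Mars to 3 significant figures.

H_Earth/H_Mars ≈ 0.726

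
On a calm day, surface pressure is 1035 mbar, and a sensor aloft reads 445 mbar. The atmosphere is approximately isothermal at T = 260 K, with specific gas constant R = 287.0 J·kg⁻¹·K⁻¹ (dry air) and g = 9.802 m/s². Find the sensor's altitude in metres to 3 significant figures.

Scale height: H = RT/g = 287.0 × 260 / 9.802 = 7612.7 m.
Invert the barometric formula: z = H ln(P₀/P).
P₀/P = 1035/445 = 2.3258; ln(2.3258) = 0.84406.
z = 7612.7 × 0.84406 = 6425.6 m.

z ≈ 6430 m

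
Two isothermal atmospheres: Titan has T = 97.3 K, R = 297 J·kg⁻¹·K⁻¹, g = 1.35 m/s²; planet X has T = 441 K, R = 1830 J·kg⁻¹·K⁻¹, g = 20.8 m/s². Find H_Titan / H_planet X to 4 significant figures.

H = RT/g for each body.
H_Titan = 297 × 97.3 / 1.35 = 21406 m.
H_planet X = 1830 × 441 / 20.8 = 38800 m.
H_Titan/H_planet X = 21406/38800 = 0.55170.

H_Titan/H_planet X ≈ 0.5517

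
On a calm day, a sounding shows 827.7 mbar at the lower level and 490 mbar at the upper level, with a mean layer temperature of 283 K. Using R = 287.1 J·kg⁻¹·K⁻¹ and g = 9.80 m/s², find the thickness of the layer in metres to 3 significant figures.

Δz ≈ 4350 m

Hypsometric equation: Δz = (R T̄/g) ln(P₁/P₂).
R T̄/g = 287.1 × 283 / 9.80 = 8290.7 m.
ln(827.7/490) = ln(1.6892) = 0.52426.
Δz = 8290.7 × 0.52426 = 4346.5 m.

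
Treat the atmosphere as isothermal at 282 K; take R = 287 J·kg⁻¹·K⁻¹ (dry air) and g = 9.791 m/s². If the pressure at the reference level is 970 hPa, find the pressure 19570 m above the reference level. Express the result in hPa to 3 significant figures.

P ≈ 90.9 hPa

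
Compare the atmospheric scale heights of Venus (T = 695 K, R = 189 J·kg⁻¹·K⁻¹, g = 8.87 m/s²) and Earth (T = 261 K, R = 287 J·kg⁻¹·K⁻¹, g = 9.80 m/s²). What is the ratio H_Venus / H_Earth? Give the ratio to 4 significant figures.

H_Venus/H_Earth ≈ 1.937

H = RT/g for each body.
H_Venus = 189 × 695 / 8.87 = 14809 m.
H_Earth = 287 × 261 / 9.80 = 7643.6 m.
H_Venus/H_Earth = 14809/7643.6 = 1.9374.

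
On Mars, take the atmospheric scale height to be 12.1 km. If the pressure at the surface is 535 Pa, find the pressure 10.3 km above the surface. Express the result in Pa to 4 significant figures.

P ≈ 228.4 Pa

Barometric formula: P = P₀ exp(−z/H).
z/H = 10300/12100 = 0.85124; exp(−0.85124) = 0.42689.
P = 535 × 0.42689 = 228.39 Pa.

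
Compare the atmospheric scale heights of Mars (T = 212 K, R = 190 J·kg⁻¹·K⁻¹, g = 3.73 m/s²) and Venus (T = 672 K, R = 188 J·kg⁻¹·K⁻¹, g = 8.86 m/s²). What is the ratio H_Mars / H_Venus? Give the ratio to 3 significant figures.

H_Mars/H_Venus ≈ 0.757

H = RT/g for each body.
H_Mars = 190 × 212 / 3.73 = 10799 m.
H_Venus = 188 × 672 / 8.86 = 14259 m.
H_Mars/H_Venus = 10799/14259 = 0.75735.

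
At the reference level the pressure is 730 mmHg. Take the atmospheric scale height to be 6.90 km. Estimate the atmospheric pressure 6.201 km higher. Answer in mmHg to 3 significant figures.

Barometric formula: P = P₀ exp(−z/H).
z/H = 6201.0/6900.0 = 0.89870; exp(−0.89870) = 0.40710.
P = 730 × 0.40710 = 297.18 mmHg.

P ≈ 297 mmHg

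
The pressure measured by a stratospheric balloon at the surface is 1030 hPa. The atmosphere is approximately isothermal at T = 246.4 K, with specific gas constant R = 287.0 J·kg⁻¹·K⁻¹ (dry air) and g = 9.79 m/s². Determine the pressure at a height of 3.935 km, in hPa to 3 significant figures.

Scale height: H = RT/g = 287.0 × 246.4 / 9.79 = 7223.4 m.
Barometric formula: P = P₀ exp(−z/H).
z/H = 3935.0/7223.4 = 0.54476; exp(−0.54476) = 0.57998.
P = 1030 × 0.57998 = 597.38 hPa.

P ≈ 597 hPa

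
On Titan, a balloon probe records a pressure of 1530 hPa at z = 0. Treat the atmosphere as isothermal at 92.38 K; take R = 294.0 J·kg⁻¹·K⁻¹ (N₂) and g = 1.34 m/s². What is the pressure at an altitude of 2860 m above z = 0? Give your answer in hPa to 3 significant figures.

Scale height: H = RT/g = 294.0 × 92.38 / 1.34 = 20268 m.
Barometric formula: P = P₀ exp(−z/H).
z/H = 2860.0/20268 = 0.14111; exp(−0.14111) = 0.86839.
P = 1530 × 0.86839 = 1328.6 hPa.

P ≈ 1330 hPa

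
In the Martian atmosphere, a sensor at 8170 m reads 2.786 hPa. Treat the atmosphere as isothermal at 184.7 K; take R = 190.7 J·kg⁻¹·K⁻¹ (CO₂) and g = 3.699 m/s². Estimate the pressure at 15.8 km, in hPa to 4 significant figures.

P ≈ 1.250 hPa

Scale height: H = RT/g = 190.7 × 184.7 / 3.699 = 9522.1 m.
Between two levels, P₂ = P₁ exp(−Δz/H) with Δz = z₂ − z₁.
Δz = 15800 − 8170.0 = 7630.0 m; Δz/H = 7630.0/9522.1 = 0.80129.
P₂ = 2.786 × exp(−0.80129) = 2.786 × 0.44875 = 1.2502 hPa.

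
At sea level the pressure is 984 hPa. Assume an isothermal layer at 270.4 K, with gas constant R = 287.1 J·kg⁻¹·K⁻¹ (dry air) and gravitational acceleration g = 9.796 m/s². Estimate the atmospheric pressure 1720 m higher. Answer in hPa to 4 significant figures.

Scale height: H = RT/g = 287.1 × 270.4 / 9.796 = 7924.9 m.
Barometric formula: P = P₀ exp(−z/H).
z/H = 1720.0/7924.9 = 0.21704; exp(−0.21704) = 0.80490.
P = 984 × 0.80490 = 792.02 hPa.

P ≈ 792.0 hPa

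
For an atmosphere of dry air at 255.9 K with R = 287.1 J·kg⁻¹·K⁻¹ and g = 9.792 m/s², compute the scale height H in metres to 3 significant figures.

H ≈ 7500 m

The scale height of an isothermal atmosphere is H = RT/g.
H = 287.1 × 255.9 / 9.792 = 73469/9.792 = 7503.0 m.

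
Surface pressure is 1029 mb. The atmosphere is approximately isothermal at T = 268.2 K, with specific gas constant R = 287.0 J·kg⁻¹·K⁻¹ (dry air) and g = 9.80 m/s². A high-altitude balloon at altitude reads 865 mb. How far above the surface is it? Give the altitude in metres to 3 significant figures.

z ≈ 1360 m

Scale height: H = RT/g = 287.0 × 268.2 / 9.80 = 7854.4 m.
Invert the barometric formula: z = H ln(P₀/P).
P₀/P = 1029/865 = 1.1896; ln(1.1896) = 0.17362.
z = 7854.4 × 0.17362 = 1363.7 m.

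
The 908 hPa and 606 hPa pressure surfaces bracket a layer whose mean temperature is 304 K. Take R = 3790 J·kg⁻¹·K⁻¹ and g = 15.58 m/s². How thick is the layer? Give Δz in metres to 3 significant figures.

Hypsometric equation: Δz = (R T̄/g) ln(P₁/P₂).
R T̄/g = 3790 × 304 / 15.58 = 73951 m.
ln(908/606) = ln(1.4983) = 0.40433.
Δz = 73951 × 0.40433 = 29901 m.

Δz ≈ 29900 m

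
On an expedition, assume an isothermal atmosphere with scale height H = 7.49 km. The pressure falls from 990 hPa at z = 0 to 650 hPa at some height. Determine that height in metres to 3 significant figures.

Invert the barometric formula: z = H ln(P₀/P).
P₀/P = 990/650 = 1.5231; ln(1.5231) = 0.42075.
z = 7490.0 × 0.42075 = 3151.4 m.

z ≈ 3150 m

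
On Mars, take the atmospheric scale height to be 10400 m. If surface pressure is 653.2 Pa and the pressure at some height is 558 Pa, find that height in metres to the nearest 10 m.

Invert the barometric formula: z = H ln(P₀/P).
P₀/P = 653.2/558 = 1.1706; ln(1.1706) = 0.15752.
z = 10400 × 0.15752 = 1638.2 m.

z ≈ 1640 m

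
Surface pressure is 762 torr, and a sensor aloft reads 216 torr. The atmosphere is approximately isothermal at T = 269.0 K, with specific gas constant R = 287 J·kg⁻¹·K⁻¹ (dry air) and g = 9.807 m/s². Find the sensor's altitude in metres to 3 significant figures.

z ≈ 9920 m

Scale height: H = RT/g = 287 × 269.0 / 9.807 = 7872.2 m.
Invert the barometric formula: z = H ln(P₀/P).
P₀/P = 762/216 = 3.5278; ln(3.5278) = 1.2607.
z = 7872.2 × 1.2607 = 9924.5 m.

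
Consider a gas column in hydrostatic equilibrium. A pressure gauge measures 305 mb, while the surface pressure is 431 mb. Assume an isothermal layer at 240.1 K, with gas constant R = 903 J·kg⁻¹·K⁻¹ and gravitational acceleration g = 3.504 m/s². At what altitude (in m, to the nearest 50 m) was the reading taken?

z ≈ 21400 m

Scale height: H = RT/g = 903 × 240.1 / 3.504 = 61875 m.
Invert the barometric formula: z = H ln(P₀/P).
P₀/P = 431/305 = 1.4131; ln(1.4131) = 0.34579.
z = 61875 × 0.34579 = 21396 m.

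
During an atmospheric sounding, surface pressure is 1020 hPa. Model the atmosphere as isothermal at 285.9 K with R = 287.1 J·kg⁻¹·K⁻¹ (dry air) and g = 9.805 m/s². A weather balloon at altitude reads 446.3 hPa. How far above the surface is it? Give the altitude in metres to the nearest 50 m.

z ≈ 6900 m

Scale height: H = RT/g = 287.1 × 285.9 / 9.805 = 8371.4 m.
Invert the barometric formula: z = H ln(P₀/P).
P₀/P = 1020/446.3 = 2.2855; ln(2.2855) = 0.82658.
z = 8371.4 × 0.82658 = 6919.6 m.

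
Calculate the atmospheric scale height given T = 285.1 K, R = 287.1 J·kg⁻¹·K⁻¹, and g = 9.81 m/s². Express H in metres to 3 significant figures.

H ≈ 8340 m

The scale height of an isothermal atmosphere is H = RT/g.
H = 287.1 × 285.1 / 9.81 = 81852/9.81 = 8343.7 m.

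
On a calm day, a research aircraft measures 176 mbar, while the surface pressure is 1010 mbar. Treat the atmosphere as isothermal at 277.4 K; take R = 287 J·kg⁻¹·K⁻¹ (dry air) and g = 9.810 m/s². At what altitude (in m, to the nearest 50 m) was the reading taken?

z ≈ 14200 m

Scale height: H = RT/g = 287 × 277.4 / 9.810 = 8115.6 m.
Invert the barometric formula: z = H ln(P₀/P).
P₀/P = 1010/176 = 5.7386; ln(5.7386) = 1.7472.
z = 8115.6 × 1.7472 = 14180 m.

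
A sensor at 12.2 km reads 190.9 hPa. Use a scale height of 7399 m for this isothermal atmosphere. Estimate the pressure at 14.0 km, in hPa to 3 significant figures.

Between two levels, P₂ = P₁ exp(−Δz/H) with Δz = z₂ − z₁.
Δz = 14000 − 12200 = 1800.0 m; Δz/H = 1800.0/7399.0 = 0.24328.
P₂ = 190.9 × exp(−0.24328) = 190.9 × 0.78405 = 149.68 hPa.

P ≈ 150 hPa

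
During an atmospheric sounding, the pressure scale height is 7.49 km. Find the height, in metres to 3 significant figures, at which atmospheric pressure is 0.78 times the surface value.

Set P/P₀ = exp(−z/H) = 0.78, so z = −H ln(0.78).
−ln(0.78) = 0.24846; z = 7490.0 × 0.24846 = 1861.0 m.

z ≈ 1860 m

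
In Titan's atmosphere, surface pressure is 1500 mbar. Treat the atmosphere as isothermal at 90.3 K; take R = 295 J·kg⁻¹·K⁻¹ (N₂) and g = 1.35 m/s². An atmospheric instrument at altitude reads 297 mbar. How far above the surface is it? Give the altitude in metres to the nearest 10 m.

z ≈ 31960 m

Scale height: H = RT/g = 295 × 90.3 / 1.35 = 19732 m.
Invert the barometric formula: z = H ln(P₀/P).
P₀/P = 1500/297 = 5.0505; ln(5.0505) = 1.6195.
z = 19732 × 1.6195 = 31956 m.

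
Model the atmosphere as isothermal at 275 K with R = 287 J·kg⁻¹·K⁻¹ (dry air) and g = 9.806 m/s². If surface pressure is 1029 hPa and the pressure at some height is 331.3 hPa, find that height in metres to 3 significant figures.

z ≈ 9120 m

Scale height: H = RT/g = 287 × 275 / 9.806 = 8048.6 m.
Invert the barometric formula: z = H ln(P₀/P).
P₀/P = 1029/331.3 = 3.1059; ln(3.1059) = 1.1333.
z = 8048.6 × 1.1333 = 9121.5 m.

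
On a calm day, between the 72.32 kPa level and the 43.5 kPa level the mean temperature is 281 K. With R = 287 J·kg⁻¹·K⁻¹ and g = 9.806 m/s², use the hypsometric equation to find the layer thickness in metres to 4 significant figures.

Hypsometric equation: Δz = (R T̄/g) ln(P₁/P₂).
R T̄/g = 287 × 281 / 9.806 = 8224.3 m.
ln(72.32/43.5) = ln(1.6625) = 0.50832.
Δz = 8224.3 × 0.50832 = 4180.6 m.

Δz ≈ 4181 m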